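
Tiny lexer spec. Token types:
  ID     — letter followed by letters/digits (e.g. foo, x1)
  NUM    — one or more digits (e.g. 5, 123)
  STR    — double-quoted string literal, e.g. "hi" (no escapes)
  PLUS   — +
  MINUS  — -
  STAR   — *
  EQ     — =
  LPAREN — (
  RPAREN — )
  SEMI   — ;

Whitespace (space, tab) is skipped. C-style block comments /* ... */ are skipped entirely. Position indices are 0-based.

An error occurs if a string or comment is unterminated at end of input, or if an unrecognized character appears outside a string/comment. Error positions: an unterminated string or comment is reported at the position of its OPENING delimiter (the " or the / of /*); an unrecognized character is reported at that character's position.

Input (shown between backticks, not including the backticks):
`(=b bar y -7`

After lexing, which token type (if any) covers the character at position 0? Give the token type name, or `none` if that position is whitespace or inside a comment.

pos=0: emit LPAREN '('
pos=1: emit EQ '='
pos=2: emit ID 'b' (now at pos=3)
pos=4: emit ID 'bar' (now at pos=7)
pos=8: emit ID 'y' (now at pos=9)
pos=10: emit MINUS '-'
pos=11: emit NUM '7' (now at pos=12)
DONE. 7 tokens: [LPAREN, EQ, ID, ID, ID, MINUS, NUM]
Position 0: char is '(' -> LPAREN

Answer: LPAREN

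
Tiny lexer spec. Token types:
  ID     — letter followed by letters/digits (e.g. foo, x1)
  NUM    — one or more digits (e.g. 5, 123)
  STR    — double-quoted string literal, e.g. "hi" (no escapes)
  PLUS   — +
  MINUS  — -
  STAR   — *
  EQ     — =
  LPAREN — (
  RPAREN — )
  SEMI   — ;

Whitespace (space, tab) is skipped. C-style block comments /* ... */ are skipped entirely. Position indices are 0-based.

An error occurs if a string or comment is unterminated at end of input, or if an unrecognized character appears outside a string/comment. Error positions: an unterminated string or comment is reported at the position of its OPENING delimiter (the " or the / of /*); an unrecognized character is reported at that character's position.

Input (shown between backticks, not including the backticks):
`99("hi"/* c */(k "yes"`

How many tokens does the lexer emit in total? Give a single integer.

Answer: 6

Derivation:
pos=0: emit NUM '99' (now at pos=2)
pos=2: emit LPAREN '('
pos=3: enter STRING mode
pos=3: emit STR "hi" (now at pos=7)
pos=7: enter COMMENT mode (saw '/*')
exit COMMENT mode (now at pos=14)
pos=14: emit LPAREN '('
pos=15: emit ID 'k' (now at pos=16)
pos=17: enter STRING mode
pos=17: emit STR "yes" (now at pos=22)
DONE. 6 tokens: [NUM, LPAREN, STR, LPAREN, ID, STR]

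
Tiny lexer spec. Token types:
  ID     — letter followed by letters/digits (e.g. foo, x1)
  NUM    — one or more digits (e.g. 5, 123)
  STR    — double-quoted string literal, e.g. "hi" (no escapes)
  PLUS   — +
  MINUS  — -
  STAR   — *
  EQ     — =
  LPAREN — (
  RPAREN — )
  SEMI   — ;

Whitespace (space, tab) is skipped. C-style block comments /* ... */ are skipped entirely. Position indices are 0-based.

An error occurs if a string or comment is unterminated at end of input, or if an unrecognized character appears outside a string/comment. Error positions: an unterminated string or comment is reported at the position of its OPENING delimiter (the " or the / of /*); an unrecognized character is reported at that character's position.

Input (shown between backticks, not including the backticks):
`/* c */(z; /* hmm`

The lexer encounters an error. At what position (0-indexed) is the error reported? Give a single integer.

pos=0: enter COMMENT mode (saw '/*')
exit COMMENT mode (now at pos=7)
pos=7: emit LPAREN '('
pos=8: emit ID 'z' (now at pos=9)
pos=9: emit SEMI ';'
pos=11: enter COMMENT mode (saw '/*')
pos=11: ERROR — unterminated comment (reached EOF)

Answer: 11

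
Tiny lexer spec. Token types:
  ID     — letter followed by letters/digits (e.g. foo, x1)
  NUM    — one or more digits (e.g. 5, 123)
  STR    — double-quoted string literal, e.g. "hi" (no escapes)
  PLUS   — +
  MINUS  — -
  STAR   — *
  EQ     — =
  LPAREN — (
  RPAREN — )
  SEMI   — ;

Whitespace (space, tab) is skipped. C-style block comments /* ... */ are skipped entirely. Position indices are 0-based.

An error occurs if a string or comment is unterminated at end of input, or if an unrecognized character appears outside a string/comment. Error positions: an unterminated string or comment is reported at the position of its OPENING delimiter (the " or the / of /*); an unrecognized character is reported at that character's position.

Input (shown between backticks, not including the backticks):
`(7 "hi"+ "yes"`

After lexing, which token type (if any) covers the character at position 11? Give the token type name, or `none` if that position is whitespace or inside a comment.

pos=0: emit LPAREN '('
pos=1: emit NUM '7' (now at pos=2)
pos=3: enter STRING mode
pos=3: emit STR "hi" (now at pos=7)
pos=7: emit PLUS '+'
pos=9: enter STRING mode
pos=9: emit STR "yes" (now at pos=14)
DONE. 5 tokens: [LPAREN, NUM, STR, PLUS, STR]
Position 11: char is 'e' -> STR

Answer: STR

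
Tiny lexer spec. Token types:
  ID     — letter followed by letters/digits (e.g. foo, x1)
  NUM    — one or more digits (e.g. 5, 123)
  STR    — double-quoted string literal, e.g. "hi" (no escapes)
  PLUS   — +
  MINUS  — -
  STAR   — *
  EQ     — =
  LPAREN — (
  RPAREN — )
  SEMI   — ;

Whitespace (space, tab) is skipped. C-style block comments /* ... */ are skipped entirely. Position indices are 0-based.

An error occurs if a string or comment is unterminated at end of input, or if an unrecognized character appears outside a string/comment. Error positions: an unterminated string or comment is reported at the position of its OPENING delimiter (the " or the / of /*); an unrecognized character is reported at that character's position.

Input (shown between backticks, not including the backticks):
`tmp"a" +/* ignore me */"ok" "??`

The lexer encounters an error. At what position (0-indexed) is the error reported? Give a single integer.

Answer: 28

Derivation:
pos=0: emit ID 'tmp' (now at pos=3)
pos=3: enter STRING mode
pos=3: emit STR "a" (now at pos=6)
pos=7: emit PLUS '+'
pos=8: enter COMMENT mode (saw '/*')
exit COMMENT mode (now at pos=23)
pos=23: enter STRING mode
pos=23: emit STR "ok" (now at pos=27)
pos=28: enter STRING mode
pos=28: ERROR — unterminated string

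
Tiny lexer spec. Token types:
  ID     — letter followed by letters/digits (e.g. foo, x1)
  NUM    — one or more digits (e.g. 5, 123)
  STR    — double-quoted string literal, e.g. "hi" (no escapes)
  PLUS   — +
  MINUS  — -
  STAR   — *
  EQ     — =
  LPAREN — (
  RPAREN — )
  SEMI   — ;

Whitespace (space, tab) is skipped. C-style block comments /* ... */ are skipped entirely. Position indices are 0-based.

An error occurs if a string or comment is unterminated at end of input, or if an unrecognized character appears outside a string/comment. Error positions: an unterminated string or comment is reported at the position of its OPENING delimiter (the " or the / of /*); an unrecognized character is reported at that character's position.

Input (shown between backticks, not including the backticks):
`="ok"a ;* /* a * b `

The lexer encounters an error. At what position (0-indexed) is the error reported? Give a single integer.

pos=0: emit EQ '='
pos=1: enter STRING mode
pos=1: emit STR "ok" (now at pos=5)
pos=5: emit ID 'a' (now at pos=6)
pos=7: emit SEMI ';'
pos=8: emit STAR '*'
pos=10: enter COMMENT mode (saw '/*')
pos=10: ERROR — unterminated comment (reached EOF)

Answer: 10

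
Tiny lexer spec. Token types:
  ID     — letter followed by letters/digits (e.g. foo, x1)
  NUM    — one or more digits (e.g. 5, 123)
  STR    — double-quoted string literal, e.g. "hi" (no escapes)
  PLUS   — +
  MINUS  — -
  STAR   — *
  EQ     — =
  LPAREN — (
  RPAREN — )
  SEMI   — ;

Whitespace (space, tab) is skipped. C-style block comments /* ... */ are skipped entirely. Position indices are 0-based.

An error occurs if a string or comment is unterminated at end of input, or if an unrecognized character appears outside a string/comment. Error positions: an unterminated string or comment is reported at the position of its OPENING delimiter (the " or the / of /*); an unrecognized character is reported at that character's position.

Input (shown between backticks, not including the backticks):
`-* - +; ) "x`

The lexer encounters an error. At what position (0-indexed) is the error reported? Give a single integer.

Answer: 10

Derivation:
pos=0: emit MINUS '-'
pos=1: emit STAR '*'
pos=3: emit MINUS '-'
pos=5: emit PLUS '+'
pos=6: emit SEMI ';'
pos=8: emit RPAREN ')'
pos=10: enter STRING mode
pos=10: ERROR — unterminated string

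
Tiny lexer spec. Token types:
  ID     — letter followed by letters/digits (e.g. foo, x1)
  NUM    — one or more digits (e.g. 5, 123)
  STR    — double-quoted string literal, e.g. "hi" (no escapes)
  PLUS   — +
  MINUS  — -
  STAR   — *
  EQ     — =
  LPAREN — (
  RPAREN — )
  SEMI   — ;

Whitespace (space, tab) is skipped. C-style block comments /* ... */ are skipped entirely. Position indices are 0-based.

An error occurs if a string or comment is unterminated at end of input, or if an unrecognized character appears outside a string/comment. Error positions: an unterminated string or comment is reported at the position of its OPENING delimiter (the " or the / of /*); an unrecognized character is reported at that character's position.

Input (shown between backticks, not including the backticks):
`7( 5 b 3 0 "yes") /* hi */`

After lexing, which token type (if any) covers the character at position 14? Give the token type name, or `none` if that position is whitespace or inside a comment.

pos=0: emit NUM '7' (now at pos=1)
pos=1: emit LPAREN '('
pos=3: emit NUM '5' (now at pos=4)
pos=5: emit ID 'b' (now at pos=6)
pos=7: emit NUM '3' (now at pos=8)
pos=9: emit NUM '0' (now at pos=10)
pos=11: enter STRING mode
pos=11: emit STR "yes" (now at pos=16)
pos=16: emit RPAREN ')'
pos=18: enter COMMENT mode (saw '/*')
exit COMMENT mode (now at pos=26)
DONE. 8 tokens: [NUM, LPAREN, NUM, ID, NUM, NUM, STR, RPAREN]
Position 14: char is 's' -> STR

Answer: STR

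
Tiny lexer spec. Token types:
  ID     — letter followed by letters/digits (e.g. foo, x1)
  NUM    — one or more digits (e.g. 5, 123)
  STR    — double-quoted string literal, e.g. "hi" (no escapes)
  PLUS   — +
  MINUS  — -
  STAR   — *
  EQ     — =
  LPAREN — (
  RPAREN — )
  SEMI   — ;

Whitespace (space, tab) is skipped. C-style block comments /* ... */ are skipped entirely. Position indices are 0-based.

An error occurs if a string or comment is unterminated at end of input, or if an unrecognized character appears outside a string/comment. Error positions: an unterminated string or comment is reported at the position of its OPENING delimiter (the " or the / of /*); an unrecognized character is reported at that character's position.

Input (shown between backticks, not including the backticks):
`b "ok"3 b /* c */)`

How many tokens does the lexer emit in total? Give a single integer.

pos=0: emit ID 'b' (now at pos=1)
pos=2: enter STRING mode
pos=2: emit STR "ok" (now at pos=6)
pos=6: emit NUM '3' (now at pos=7)
pos=8: emit ID 'b' (now at pos=9)
pos=10: enter COMMENT mode (saw '/*')
exit COMMENT mode (now at pos=17)
pos=17: emit RPAREN ')'
DONE. 5 tokens: [ID, STR, NUM, ID, RPAREN]

Answer: 5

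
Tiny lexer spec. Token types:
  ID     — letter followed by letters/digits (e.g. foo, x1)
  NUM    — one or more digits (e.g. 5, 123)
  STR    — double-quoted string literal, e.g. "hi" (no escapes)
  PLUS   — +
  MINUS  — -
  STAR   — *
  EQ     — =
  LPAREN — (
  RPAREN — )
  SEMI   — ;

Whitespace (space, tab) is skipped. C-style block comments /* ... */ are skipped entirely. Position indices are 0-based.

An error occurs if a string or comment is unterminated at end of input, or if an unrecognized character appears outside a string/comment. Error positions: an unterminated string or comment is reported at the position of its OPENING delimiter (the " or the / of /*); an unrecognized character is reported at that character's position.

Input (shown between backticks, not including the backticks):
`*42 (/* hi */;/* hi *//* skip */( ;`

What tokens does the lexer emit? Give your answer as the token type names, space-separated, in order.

Answer: STAR NUM LPAREN SEMI LPAREN SEMI

Derivation:
pos=0: emit STAR '*'
pos=1: emit NUM '42' (now at pos=3)
pos=4: emit LPAREN '('
pos=5: enter COMMENT mode (saw '/*')
exit COMMENT mode (now at pos=13)
pos=13: emit SEMI ';'
pos=14: enter COMMENT mode (saw '/*')
exit COMMENT mode (now at pos=22)
pos=22: enter COMMENT mode (saw '/*')
exit COMMENT mode (now at pos=32)
pos=32: emit LPAREN '('
pos=34: emit SEMI ';'
DONE. 6 tokens: [STAR, NUM, LPAREN, SEMI, LPAREN, SEMI]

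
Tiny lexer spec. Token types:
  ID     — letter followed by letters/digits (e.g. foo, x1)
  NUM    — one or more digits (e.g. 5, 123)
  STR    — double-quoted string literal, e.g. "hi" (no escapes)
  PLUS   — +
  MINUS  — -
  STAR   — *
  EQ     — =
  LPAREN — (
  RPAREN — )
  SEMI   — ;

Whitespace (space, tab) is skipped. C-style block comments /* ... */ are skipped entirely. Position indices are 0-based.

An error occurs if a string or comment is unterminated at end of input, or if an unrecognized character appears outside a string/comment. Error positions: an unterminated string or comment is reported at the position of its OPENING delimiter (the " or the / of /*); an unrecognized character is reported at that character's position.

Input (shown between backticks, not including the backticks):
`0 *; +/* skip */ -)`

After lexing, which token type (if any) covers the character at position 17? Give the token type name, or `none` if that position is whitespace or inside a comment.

pos=0: emit NUM '0' (now at pos=1)
pos=2: emit STAR '*'
pos=3: emit SEMI ';'
pos=5: emit PLUS '+'
pos=6: enter COMMENT mode (saw '/*')
exit COMMENT mode (now at pos=16)
pos=17: emit MINUS '-'
pos=18: emit RPAREN ')'
DONE. 6 tokens: [NUM, STAR, SEMI, PLUS, MINUS, RPAREN]
Position 17: char is '-' -> MINUS

Answer: MINUS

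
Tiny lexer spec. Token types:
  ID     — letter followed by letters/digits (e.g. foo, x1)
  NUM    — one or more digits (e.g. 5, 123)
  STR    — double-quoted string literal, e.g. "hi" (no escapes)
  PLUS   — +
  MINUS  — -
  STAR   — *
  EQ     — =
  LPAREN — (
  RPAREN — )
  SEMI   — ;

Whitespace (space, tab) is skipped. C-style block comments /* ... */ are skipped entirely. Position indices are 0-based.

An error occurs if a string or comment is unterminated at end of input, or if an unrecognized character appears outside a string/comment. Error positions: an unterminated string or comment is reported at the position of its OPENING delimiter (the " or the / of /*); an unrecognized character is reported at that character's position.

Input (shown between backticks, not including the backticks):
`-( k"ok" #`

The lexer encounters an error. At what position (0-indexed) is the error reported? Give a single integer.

pos=0: emit MINUS '-'
pos=1: emit LPAREN '('
pos=3: emit ID 'k' (now at pos=4)
pos=4: enter STRING mode
pos=4: emit STR "ok" (now at pos=8)
pos=9: ERROR — unrecognized char '#'

Answer: 9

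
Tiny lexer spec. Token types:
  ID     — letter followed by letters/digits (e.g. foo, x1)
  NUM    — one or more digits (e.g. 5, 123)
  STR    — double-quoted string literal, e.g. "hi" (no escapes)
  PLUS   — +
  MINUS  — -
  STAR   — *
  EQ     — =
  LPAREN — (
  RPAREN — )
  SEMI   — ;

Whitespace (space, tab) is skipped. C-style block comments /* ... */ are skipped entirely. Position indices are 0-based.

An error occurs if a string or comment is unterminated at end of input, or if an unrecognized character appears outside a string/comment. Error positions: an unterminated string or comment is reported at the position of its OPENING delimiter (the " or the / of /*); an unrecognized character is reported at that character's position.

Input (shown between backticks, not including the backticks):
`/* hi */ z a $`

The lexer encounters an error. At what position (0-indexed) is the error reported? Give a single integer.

Answer: 13

Derivation:
pos=0: enter COMMENT mode (saw '/*')
exit COMMENT mode (now at pos=8)
pos=9: emit ID 'z' (now at pos=10)
pos=11: emit ID 'a' (now at pos=12)
pos=13: ERROR — unrecognized char '$'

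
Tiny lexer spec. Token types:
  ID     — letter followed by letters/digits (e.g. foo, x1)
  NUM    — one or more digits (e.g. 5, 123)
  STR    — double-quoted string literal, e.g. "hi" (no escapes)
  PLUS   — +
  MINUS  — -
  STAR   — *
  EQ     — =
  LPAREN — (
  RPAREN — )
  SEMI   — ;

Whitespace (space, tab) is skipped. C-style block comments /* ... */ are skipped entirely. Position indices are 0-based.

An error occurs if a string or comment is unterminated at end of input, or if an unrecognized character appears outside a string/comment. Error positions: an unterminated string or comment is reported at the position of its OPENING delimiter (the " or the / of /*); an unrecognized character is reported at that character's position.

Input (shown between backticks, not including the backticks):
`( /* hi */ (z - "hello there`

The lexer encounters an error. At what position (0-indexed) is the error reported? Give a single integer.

Answer: 16

Derivation:
pos=0: emit LPAREN '('
pos=2: enter COMMENT mode (saw '/*')
exit COMMENT mode (now at pos=10)
pos=11: emit LPAREN '('
pos=12: emit ID 'z' (now at pos=13)
pos=14: emit MINUS '-'
pos=16: enter STRING mode
pos=16: ERROR — unterminated string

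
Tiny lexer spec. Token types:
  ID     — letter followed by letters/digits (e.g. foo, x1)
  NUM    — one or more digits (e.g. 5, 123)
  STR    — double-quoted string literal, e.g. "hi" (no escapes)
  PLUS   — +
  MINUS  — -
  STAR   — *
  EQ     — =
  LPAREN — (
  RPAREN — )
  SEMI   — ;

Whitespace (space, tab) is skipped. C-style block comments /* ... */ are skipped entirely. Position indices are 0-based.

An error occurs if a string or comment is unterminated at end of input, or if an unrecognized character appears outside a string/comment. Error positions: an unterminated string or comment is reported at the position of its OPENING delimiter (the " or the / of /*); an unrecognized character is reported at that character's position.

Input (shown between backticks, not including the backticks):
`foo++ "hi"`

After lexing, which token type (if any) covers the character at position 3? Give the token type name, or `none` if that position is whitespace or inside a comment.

Answer: PLUS

Derivation:
pos=0: emit ID 'foo' (now at pos=3)
pos=3: emit PLUS '+'
pos=4: emit PLUS '+'
pos=6: enter STRING mode
pos=6: emit STR "hi" (now at pos=10)
DONE. 4 tokens: [ID, PLUS, PLUS, STR]
Position 3: char is '+' -> PLUS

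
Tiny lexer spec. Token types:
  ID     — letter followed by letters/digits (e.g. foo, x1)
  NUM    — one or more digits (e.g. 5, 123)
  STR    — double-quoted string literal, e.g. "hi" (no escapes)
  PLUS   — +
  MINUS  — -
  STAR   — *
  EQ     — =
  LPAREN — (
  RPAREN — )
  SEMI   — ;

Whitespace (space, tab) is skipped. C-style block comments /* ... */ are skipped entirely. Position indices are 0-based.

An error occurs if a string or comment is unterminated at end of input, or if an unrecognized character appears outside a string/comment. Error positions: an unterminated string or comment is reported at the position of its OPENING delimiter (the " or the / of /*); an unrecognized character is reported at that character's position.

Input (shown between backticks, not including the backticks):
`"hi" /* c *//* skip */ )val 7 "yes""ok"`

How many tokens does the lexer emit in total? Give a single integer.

Answer: 6

Derivation:
pos=0: enter STRING mode
pos=0: emit STR "hi" (now at pos=4)
pos=5: enter COMMENT mode (saw '/*')
exit COMMENT mode (now at pos=12)
pos=12: enter COMMENT mode (saw '/*')
exit COMMENT mode (now at pos=22)
pos=23: emit RPAREN ')'
pos=24: emit ID 'val' (now at pos=27)
pos=28: emit NUM '7' (now at pos=29)
pos=30: enter STRING mode
pos=30: emit STR "yes" (now at pos=35)
pos=35: enter STRING mode
pos=35: emit STR "ok" (now at pos=39)
DONE. 6 tokens: [STR, RPAREN, ID, NUM, STR, STR]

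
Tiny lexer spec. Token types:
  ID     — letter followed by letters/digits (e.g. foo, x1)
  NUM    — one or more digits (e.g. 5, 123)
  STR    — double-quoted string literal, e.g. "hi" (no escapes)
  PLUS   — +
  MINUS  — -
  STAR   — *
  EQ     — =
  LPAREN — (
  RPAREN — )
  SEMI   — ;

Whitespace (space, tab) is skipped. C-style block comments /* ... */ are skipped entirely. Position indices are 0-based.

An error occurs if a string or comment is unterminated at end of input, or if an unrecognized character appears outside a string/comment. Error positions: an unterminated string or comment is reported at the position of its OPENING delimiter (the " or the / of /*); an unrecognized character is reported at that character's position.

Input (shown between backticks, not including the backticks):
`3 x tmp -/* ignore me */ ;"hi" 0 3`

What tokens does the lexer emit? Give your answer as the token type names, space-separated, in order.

pos=0: emit NUM '3' (now at pos=1)
pos=2: emit ID 'x' (now at pos=3)
pos=4: emit ID 'tmp' (now at pos=7)
pos=8: emit MINUS '-'
pos=9: enter COMMENT mode (saw '/*')
exit COMMENT mode (now at pos=24)
pos=25: emit SEMI ';'
pos=26: enter STRING mode
pos=26: emit STR "hi" (now at pos=30)
pos=31: emit NUM '0' (now at pos=32)
pos=33: emit NUM '3' (now at pos=34)
DONE. 8 tokens: [NUM, ID, ID, MINUS, SEMI, STR, NUM, NUM]

Answer: NUM ID ID MINUS SEMI STR NUM NUM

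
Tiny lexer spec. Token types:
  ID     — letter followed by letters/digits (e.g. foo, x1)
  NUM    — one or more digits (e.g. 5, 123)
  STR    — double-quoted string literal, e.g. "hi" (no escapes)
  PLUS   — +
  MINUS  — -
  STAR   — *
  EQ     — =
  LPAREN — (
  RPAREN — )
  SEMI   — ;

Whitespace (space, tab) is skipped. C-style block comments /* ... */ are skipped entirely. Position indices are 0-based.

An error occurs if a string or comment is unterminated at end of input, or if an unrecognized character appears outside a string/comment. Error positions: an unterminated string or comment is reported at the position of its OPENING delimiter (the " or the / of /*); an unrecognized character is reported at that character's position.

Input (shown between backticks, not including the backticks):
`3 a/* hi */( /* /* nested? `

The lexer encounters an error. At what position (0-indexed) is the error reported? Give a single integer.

pos=0: emit NUM '3' (now at pos=1)
pos=2: emit ID 'a' (now at pos=3)
pos=3: enter COMMENT mode (saw '/*')
exit COMMENT mode (now at pos=11)
pos=11: emit LPAREN '('
pos=13: enter COMMENT mode (saw '/*')
pos=13: ERROR — unterminated comment (reached EOF)

Answer: 13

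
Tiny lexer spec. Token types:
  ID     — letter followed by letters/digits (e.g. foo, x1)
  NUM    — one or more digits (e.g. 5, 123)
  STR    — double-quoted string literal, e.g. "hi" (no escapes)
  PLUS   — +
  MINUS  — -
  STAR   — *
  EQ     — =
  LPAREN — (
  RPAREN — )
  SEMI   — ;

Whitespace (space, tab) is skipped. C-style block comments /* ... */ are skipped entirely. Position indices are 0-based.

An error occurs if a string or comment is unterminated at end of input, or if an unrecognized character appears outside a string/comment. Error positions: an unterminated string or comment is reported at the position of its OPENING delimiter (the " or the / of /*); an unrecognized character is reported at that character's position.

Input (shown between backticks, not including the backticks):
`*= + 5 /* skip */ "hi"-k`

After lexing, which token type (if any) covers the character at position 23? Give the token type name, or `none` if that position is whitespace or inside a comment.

Answer: ID

Derivation:
pos=0: emit STAR '*'
pos=1: emit EQ '='
pos=3: emit PLUS '+'
pos=5: emit NUM '5' (now at pos=6)
pos=7: enter COMMENT mode (saw '/*')
exit COMMENT mode (now at pos=17)
pos=18: enter STRING mode
pos=18: emit STR "hi" (now at pos=22)
pos=22: emit MINUS '-'
pos=23: emit ID 'k' (now at pos=24)
DONE. 7 tokens: [STAR, EQ, PLUS, NUM, STR, MINUS, ID]
Position 23: char is 'k' -> ID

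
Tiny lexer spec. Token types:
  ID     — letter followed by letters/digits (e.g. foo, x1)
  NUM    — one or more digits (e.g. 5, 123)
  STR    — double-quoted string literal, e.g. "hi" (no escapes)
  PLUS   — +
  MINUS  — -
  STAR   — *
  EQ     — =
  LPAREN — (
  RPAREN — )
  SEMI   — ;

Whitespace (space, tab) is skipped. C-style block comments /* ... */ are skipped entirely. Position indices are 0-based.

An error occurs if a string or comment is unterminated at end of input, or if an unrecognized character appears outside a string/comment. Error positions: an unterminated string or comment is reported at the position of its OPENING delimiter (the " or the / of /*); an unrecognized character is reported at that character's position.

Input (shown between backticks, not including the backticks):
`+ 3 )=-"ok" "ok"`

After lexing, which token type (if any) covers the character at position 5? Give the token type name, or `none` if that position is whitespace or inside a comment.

pos=0: emit PLUS '+'
pos=2: emit NUM '3' (now at pos=3)
pos=4: emit RPAREN ')'
pos=5: emit EQ '='
pos=6: emit MINUS '-'
pos=7: enter STRING mode
pos=7: emit STR "ok" (now at pos=11)
pos=12: enter STRING mode
pos=12: emit STR "ok" (now at pos=16)
DONE. 7 tokens: [PLUS, NUM, RPAREN, EQ, MINUS, STR, STR]
Position 5: char is '=' -> EQ

Answer: EQ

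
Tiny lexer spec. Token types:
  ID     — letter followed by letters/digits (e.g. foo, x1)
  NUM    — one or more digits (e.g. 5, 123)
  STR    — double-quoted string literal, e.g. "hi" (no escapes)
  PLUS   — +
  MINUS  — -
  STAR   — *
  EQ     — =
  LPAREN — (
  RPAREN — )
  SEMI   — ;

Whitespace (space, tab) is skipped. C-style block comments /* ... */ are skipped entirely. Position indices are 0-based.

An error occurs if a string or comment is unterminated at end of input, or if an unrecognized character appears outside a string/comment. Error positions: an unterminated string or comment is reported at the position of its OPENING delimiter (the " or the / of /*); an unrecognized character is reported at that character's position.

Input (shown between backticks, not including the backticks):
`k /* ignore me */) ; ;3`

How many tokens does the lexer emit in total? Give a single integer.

pos=0: emit ID 'k' (now at pos=1)
pos=2: enter COMMENT mode (saw '/*')
exit COMMENT mode (now at pos=17)
pos=17: emit RPAREN ')'
pos=19: emit SEMI ';'
pos=21: emit SEMI ';'
pos=22: emit NUM '3' (now at pos=23)
DONE. 5 tokens: [ID, RPAREN, SEMI, SEMI, NUM]

Answer: 5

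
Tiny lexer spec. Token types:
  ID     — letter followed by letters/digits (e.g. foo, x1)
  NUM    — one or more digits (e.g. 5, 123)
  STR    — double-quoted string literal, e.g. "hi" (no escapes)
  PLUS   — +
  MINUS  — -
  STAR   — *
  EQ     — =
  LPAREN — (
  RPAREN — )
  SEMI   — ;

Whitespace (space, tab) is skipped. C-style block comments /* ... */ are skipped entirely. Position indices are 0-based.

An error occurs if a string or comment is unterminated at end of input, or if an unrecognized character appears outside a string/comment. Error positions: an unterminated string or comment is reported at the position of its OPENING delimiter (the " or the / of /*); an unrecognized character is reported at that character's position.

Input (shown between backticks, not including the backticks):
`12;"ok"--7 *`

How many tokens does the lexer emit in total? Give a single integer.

Answer: 7

Derivation:
pos=0: emit NUM '12' (now at pos=2)
pos=2: emit SEMI ';'
pos=3: enter STRING mode
pos=3: emit STR "ok" (now at pos=7)
pos=7: emit MINUS '-'
pos=8: emit MINUS '-'
pos=9: emit NUM '7' (now at pos=10)
pos=11: emit STAR '*'
DONE. 7 tokens: [NUM, SEMI, STR, MINUS, MINUS, NUM, STAR]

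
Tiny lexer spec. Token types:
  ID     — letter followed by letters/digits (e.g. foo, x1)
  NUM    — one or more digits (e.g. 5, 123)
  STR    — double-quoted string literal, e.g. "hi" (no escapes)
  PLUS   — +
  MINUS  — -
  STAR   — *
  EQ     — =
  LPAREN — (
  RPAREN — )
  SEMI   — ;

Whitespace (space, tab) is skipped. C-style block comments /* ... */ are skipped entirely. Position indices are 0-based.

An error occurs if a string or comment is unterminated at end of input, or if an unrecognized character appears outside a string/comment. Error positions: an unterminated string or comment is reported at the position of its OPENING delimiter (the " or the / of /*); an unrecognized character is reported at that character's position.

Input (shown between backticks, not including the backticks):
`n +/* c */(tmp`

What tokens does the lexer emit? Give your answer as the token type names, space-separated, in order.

Answer: ID PLUS LPAREN ID

Derivation:
pos=0: emit ID 'n' (now at pos=1)
pos=2: emit PLUS '+'
pos=3: enter COMMENT mode (saw '/*')
exit COMMENT mode (now at pos=10)
pos=10: emit LPAREN '('
pos=11: emit ID 'tmp' (now at pos=14)
DONE. 4 tokens: [ID, PLUS, LPAREN, ID]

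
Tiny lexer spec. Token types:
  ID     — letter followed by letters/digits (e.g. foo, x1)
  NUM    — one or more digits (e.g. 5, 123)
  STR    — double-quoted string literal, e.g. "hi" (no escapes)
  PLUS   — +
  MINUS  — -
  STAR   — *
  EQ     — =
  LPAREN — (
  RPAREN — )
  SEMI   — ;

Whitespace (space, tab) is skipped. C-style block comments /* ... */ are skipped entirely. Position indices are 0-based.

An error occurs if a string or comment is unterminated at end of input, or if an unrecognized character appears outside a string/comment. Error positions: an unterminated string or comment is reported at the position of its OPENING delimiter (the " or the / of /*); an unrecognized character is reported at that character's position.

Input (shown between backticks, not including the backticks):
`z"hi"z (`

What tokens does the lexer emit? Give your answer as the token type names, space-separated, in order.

pos=0: emit ID 'z' (now at pos=1)
pos=1: enter STRING mode
pos=1: emit STR "hi" (now at pos=5)
pos=5: emit ID 'z' (now at pos=6)
pos=7: emit LPAREN '('
DONE. 4 tokens: [ID, STR, ID, LPAREN]

Answer: ID STR ID LPAREN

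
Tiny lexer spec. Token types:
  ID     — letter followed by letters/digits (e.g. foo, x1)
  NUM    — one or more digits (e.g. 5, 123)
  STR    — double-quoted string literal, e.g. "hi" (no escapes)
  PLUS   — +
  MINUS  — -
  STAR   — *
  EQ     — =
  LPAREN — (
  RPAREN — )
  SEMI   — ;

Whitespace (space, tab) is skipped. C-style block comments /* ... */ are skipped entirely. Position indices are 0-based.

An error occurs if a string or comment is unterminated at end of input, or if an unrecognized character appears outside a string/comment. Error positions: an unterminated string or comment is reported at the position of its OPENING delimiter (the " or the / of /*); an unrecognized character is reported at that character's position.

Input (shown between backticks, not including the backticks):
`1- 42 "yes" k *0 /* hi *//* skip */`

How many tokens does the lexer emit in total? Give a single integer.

Answer: 7

Derivation:
pos=0: emit NUM '1' (now at pos=1)
pos=1: emit MINUS '-'
pos=3: emit NUM '42' (now at pos=5)
pos=6: enter STRING mode
pos=6: emit STR "yes" (now at pos=11)
pos=12: emit ID 'k' (now at pos=13)
pos=14: emit STAR '*'
pos=15: emit NUM '0' (now at pos=16)
pos=17: enter COMMENT mode (saw '/*')
exit COMMENT mode (now at pos=25)
pos=25: enter COMMENT mode (saw '/*')
exit COMMENT mode (now at pos=35)
DONE. 7 tokens: [NUM, MINUS, NUM, STR, ID, STAR, NUM]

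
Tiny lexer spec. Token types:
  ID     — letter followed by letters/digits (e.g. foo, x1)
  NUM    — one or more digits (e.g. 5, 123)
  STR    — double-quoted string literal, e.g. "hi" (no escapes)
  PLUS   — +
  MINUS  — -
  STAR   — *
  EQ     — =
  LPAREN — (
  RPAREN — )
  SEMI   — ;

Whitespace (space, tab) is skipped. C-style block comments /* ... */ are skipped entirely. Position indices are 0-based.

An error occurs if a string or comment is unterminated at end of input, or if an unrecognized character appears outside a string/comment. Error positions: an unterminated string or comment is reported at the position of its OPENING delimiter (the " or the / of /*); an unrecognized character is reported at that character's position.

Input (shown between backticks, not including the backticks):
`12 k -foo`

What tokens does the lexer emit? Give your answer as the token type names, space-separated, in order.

Answer: NUM ID MINUS ID

Derivation:
pos=0: emit NUM '12' (now at pos=2)
pos=3: emit ID 'k' (now at pos=4)
pos=5: emit MINUS '-'
pos=6: emit ID 'foo' (now at pos=9)
DONE. 4 tokens: [NUM, ID, MINUS, ID]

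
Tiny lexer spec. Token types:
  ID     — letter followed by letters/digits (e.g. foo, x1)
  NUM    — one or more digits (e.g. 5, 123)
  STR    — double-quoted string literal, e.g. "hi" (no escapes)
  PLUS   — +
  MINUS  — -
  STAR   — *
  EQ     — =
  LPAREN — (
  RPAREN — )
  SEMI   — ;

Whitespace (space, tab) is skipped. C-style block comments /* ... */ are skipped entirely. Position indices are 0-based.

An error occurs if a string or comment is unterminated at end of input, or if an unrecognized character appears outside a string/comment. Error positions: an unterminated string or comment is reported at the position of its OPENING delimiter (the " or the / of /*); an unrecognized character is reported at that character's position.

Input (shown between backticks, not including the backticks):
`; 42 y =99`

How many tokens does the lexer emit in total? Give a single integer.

Answer: 5

Derivation:
pos=0: emit SEMI ';'
pos=2: emit NUM '42' (now at pos=4)
pos=5: emit ID 'y' (now at pos=6)
pos=7: emit EQ '='
pos=8: emit NUM '99' (now at pos=10)
DONE. 5 tokens: [SEMI, NUM, ID, EQ, NUM]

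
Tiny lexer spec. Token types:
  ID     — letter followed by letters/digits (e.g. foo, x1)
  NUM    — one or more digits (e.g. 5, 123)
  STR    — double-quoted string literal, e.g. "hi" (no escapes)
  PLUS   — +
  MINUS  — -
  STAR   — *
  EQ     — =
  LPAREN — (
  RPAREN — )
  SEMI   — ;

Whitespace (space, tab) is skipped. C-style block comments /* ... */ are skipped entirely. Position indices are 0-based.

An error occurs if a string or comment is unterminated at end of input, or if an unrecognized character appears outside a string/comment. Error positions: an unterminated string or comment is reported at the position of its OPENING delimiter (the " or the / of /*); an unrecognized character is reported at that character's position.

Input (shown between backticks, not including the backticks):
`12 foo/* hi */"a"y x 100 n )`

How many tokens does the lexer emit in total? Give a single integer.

Answer: 8

Derivation:
pos=0: emit NUM '12' (now at pos=2)
pos=3: emit ID 'foo' (now at pos=6)
pos=6: enter COMMENT mode (saw '/*')
exit COMMENT mode (now at pos=14)
pos=14: enter STRING mode
pos=14: emit STR "a" (now at pos=17)
pos=17: emit ID 'y' (now at pos=18)
pos=19: emit ID 'x' (now at pos=20)
pos=21: emit NUM '100' (now at pos=24)
pos=25: emit ID 'n' (now at pos=26)
pos=27: emit RPAREN ')'
DONE. 8 tokens: [NUM, ID, STR, ID, ID, NUM, ID, RPAREN]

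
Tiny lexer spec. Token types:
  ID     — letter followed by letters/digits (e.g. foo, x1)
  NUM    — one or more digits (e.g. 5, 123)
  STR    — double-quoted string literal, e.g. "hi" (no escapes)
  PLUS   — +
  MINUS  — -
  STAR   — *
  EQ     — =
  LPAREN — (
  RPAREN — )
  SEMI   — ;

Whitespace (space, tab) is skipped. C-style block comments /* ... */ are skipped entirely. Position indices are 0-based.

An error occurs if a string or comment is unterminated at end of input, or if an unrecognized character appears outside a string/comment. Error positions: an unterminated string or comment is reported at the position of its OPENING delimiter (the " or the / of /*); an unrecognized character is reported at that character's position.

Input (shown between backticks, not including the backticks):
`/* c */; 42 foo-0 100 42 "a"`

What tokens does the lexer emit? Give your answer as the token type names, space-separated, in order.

Answer: SEMI NUM ID MINUS NUM NUM NUM STR

Derivation:
pos=0: enter COMMENT mode (saw '/*')
exit COMMENT mode (now at pos=7)
pos=7: emit SEMI ';'
pos=9: emit NUM '42' (now at pos=11)
pos=12: emit ID 'foo' (now at pos=15)
pos=15: emit MINUS '-'
pos=16: emit NUM '0' (now at pos=17)
pos=18: emit NUM '100' (now at pos=21)
pos=22: emit NUM '42' (now at pos=24)
pos=25: enter STRING mode
pos=25: emit STR "a" (now at pos=28)
DONE. 8 tokens: [SEMI, NUM, ID, MINUS, NUM, NUM, NUM, STR]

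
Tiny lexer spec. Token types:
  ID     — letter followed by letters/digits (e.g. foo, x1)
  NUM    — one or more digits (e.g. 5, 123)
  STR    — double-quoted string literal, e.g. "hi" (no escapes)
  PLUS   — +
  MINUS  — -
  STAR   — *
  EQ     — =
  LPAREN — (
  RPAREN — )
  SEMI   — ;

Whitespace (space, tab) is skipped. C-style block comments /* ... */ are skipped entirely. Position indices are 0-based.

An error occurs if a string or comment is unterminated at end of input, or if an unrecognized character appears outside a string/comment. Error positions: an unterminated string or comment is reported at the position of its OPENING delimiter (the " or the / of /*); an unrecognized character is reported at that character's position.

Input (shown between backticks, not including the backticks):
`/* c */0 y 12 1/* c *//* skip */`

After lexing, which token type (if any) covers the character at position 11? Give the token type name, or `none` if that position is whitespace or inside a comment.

Answer: NUM

Derivation:
pos=0: enter COMMENT mode (saw '/*')
exit COMMENT mode (now at pos=7)
pos=7: emit NUM '0' (now at pos=8)
pos=9: emit ID 'y' (now at pos=10)
pos=11: emit NUM '12' (now at pos=13)
pos=14: emit NUM '1' (now at pos=15)
pos=15: enter COMMENT mode (saw '/*')
exit COMMENT mode (now at pos=22)
pos=22: enter COMMENT mode (saw '/*')
exit COMMENT mode (now at pos=32)
DONE. 4 tokens: [NUM, ID, NUM, NUM]
Position 11: char is '1' -> NUM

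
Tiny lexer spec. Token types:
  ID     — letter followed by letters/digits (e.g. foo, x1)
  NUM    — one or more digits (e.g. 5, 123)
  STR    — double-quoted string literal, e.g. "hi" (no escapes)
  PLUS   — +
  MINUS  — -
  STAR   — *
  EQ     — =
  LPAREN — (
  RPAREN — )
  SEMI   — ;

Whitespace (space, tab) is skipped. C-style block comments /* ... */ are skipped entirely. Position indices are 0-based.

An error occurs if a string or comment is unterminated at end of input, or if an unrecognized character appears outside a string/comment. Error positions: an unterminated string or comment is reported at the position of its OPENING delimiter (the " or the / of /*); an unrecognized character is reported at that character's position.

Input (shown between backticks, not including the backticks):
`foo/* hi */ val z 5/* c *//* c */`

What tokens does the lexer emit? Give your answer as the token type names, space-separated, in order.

pos=0: emit ID 'foo' (now at pos=3)
pos=3: enter COMMENT mode (saw '/*')
exit COMMENT mode (now at pos=11)
pos=12: emit ID 'val' (now at pos=15)
pos=16: emit ID 'z' (now at pos=17)
pos=18: emit NUM '5' (now at pos=19)
pos=19: enter COMMENT mode (saw '/*')
exit COMMENT mode (now at pos=26)
pos=26: enter COMMENT mode (saw '/*')
exit COMMENT mode (now at pos=33)
DONE. 4 tokens: [ID, ID, ID, NUM]

Answer: ID ID ID NUM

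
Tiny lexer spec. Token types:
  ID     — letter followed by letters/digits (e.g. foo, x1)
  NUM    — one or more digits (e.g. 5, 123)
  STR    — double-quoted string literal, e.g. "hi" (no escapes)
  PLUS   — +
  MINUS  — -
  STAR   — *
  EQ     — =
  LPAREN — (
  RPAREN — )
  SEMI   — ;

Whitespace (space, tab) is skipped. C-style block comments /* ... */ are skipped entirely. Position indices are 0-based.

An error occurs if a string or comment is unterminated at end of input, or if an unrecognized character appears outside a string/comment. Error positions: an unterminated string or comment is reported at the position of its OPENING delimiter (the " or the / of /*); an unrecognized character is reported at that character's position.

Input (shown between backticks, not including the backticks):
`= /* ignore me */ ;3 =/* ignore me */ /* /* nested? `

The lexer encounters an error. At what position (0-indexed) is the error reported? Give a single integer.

pos=0: emit EQ '='
pos=2: enter COMMENT mode (saw '/*')
exit COMMENT mode (now at pos=17)
pos=18: emit SEMI ';'
pos=19: emit NUM '3' (now at pos=20)
pos=21: emit EQ '='
pos=22: enter COMMENT mode (saw '/*')
exit COMMENT mode (now at pos=37)
pos=38: enter COMMENT mode (saw '/*')
pos=38: ERROR — unterminated comment (reached EOF)

Answer: 38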